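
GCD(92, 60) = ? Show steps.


92 = 1 * 60 + 32
60 = 1 * 32 + 28
32 = 1 * 28 + 4
28 = 7 * 4 + 0
GCD = 4


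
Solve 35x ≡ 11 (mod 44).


GCD(35, 44) = 1, unique solution
a^(-1) mod 44 = 39
x = 39 * 11 mod 44 = 33

x ≡ 33 (mod 44)


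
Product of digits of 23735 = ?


2 × 3 × 7 × 3 × 5 = 630


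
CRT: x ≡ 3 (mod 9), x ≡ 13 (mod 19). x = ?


M = 9*19 = 171
M1 = M/9 = 19, M2 = M/19 = 9
M1^(-1) mod 9 = 1, M2^(-1) mod 19 = 17
x = 3*19*1 + 13*9*17 = 2046
2046 mod 171 = 165
Check: 165 mod 9 = 3 ✓, 165 mod 19 = 13 ✓

x ≡ 165 (mod 171)


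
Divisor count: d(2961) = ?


2961 = 3^2 × 7^1 × 47^1
d(2961) = (2+1) × (1+1) × (1+1) = 12

12 divisors


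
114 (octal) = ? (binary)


114 (base 8) = 76 (decimal)
76 (decimal) = 1001100 (base 2)


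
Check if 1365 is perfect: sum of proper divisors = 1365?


Proper divisors of 1365: 1, 3, 5, 7, 13, 15, 21, 35, 39, 65, 91, 105, 195, 273, 455
Sum = 1 + 3 + 5 + 7 + 13 + 15 + 21 + 35 + 39 + 65 + 91 + 105 + 195 + 273 + 455 = 1323

No, 1365 is not perfect (1323 ≠ 1365)


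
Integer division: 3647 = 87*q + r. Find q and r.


3647 = 87 * 41 + 80
Check: 3567 + 80 = 3647

q = 41, r = 80


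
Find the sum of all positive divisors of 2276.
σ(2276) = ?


Divisors of 2276: 1, 2, 4, 569, 1138, 2276
Sum = 1 + 2 + 4 + 569 + 1138 + 2276 = 3990

σ(2276) = 3990


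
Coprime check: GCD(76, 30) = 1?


Euclidean algorithm:
76 = 2 * 30 + 16
30 = 1 * 16 + 14
16 = 1 * 14 + 2
14 = 7 * 2 + 0
GCD(76, 30) = 2

No, not coprime (GCD = 2)


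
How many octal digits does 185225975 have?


185225975 in base 8 = 1302451367
Number of digits = 10

10 digits (base 8)


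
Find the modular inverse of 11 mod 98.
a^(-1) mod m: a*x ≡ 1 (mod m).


Use the extended Euclidean algorithm on (98, 11); each row r = 98*s + 11*t:
r=98, s=1, t=0
r=11, s=0, t=1
q=8: r=10, s=1, t=-8   [98*(1) + 11*(-8) = 10]
q=1: r=1, s=-1, t=9   [98*(-1) + 11*(9) = 1]
q=10: r=0, s=11, t=-98   [98*(11) + 11*(-98) = 0]
GCD = 1 with t = 9, so 11*(9) ≡ 1 (mod 98)
Inverse = 9 mod 98 = 9
Check: 11 * 9 = 99 ≡ 1 (mod 98)

11^(-1) ≡ 9 (mod 98)


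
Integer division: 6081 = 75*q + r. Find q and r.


6081 = 75 * 81 + 6
Check: 6075 + 6 = 6081

q = 81, r = 6


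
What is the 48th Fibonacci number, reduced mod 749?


F(k) mod 749 for k=1..48:
1, 1, 2, 3, 5, 8, 13, 21, 34, 55, 89, 144, 233, 377, 610, 238, 99, 337, 436, 24, 460, 484, 195, 679, 125, 55, 180, 235, 415, 650, 316, 217, 533, 1, 534, 535, 320, 106, 426, 532, 209, 741, 201, 193, 394, 587, 232, 70
F(48) mod 749 = 70


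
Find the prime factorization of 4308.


4308 / 2 = 2154
2154 / 2 = 1077
1077 / 3 = 359
359 / 359 = 1
4308 = 2^2 × 3 × 359


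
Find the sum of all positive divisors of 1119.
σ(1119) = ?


Divisors of 1119: 1, 3, 373, 1119
Sum = 1 + 3 + 373 + 1119 = 1496

σ(1119) = 1496


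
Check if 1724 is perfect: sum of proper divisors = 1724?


Proper divisors of 1724: 1, 2, 4, 431, 862
Sum = 1 + 2 + 4 + 431 + 862 = 1300

No, 1724 is not perfect (1300 ≠ 1724)


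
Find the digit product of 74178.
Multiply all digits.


7 × 4 × 1 × 7 × 8 = 1568


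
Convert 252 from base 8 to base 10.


252 (base 8) = 170 (decimal)
170 (decimal) = 170 (base 10)


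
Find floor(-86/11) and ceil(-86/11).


-86/11 = -7.8182
floor = -8
ceil = -7

floor = -8, ceil = -7


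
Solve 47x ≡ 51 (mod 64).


GCD(47, 64) = 1, unique solution
a^(-1) mod 64 = 15
x = 15 * 51 mod 64 = 61

x ≡ 61 (mod 64)


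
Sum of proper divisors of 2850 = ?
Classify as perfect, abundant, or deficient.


Proper divisors: 1, 2, 3, 5, 6, 10, 15, 19, 25, 30, 38, 50, 57, 75, 95, 114, 150, 190, 285, 475, 570, 950, 1425
Sum = 1 + 2 + 3 + 5 + 6 + 10 + 15 + 19 + 25 + 30 + 38 + 50 + 57 + 75 + 95 + 114 + 150 + 190 + 285 + 475 + 570 + 950 + 1425 = 4590
4590 > 2850 → abundant

s(2850) = 4590 (abundant)


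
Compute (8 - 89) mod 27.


8 - 89 = -81
-81 mod 27 = 0


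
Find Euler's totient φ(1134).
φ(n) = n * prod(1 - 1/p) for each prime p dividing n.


1134 = 2 × 3^4 × 7
Prime factors: 2, 3, 7
φ(1134) = 1134 × (1-1/2) × (1-1/3) × (1-1/7)
= 1134 × 1/2 × 2/3 × 6/7 = 324

φ(1134) = 324


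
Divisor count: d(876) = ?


876 = 2^2 × 3^1 × 73^1
d(876) = (2+1) × (1+1) × (1+1) = 12

12 divisors


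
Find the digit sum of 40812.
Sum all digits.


4 + 0 + 8 + 1 + 2 = 15


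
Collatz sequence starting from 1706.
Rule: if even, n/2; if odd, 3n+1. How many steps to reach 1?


1706 → 853 → 2560 → 1280 → 640 → 320 → 160 → 80 → 40 → 20 → 10 → 5 → 16 → 8 → 4 → 2 → 1
Total steps = 16

16 steps


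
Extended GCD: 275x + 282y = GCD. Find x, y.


Tabular extended Euclidean (each row: r = 275*s + 282*t):
r=275, s=1, t=0
r=282, s=0, t=1
q=0: r=275, s=1, t=0   [275*(1) + 282*(0) = 275]
q=1: r=7, s=-1, t=1   [275*(-1) + 282*(1) = 7]
q=39: r=2, s=40, t=-39   [275*(40) + 282*(-39) = 2]
q=3: r=1, s=-121, t=118   [275*(-121) + 282*(118) = 1]
q=2: r=0, s=282, t=-275   [275*(282) + 282*(-275) = 0]
GCD = 1; from the row with r=1: x=-121, y=118
Check: 275*(-121) + 282*(118) = -33275 + 33276 = 1

GCD = 1, x = -121, y = 118


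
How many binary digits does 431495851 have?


431495851 in base 2 = 11001101110000001101010101011
Number of digits = 29

29 digits (base 2)


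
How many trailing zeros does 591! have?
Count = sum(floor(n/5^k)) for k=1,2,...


floor(591/5) = 118
floor(591/25) = 23
floor(591/125) = 4
Total = 145

145 trailing zeros


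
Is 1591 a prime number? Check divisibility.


1591 / 37 = 43 (exact division)
1591 is NOT prime.

No, 1591 is not prime


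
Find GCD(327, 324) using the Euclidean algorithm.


327 = 1 * 324 + 3
324 = 108 * 3 + 0
GCD = 3


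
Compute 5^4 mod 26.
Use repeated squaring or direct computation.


5^1 mod 26 = 5
5^2 mod 26 = 25
5^3 mod 26 = 21
5^4 mod 26 = 1


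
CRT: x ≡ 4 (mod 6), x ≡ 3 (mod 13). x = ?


M = 6*13 = 78
M1 = M/6 = 13, M2 = M/13 = 6
M1^(-1) mod 6 = 1, M2^(-1) mod 13 = 11
x = 4*13*1 + 3*6*11 = 250
250 mod 78 = 16
Check: 16 mod 6 = 4 ✓, 16 mod 13 = 3 ✓

x ≡ 16 (mod 78)


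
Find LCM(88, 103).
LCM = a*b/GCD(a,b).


GCD(88, 103) = 1
LCM = 88*103/1 = 9064/1 = 9064

LCM = 9064


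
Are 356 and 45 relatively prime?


Euclidean algorithm:
356 = 7 * 45 + 41
45 = 1 * 41 + 4
41 = 10 * 4 + 1
4 = 4 * 1 + 0
GCD(356, 45) = 1

Yes, coprime (GCD = 1)


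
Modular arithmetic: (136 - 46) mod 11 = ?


136 - 46 = 90
90 mod 11 = 2


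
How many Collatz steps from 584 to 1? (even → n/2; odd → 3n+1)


584 → 292 → 146 → 73 → 220 → 110 → 55 → 166 → 83 → 250 → 125 → 376 → 188 → 94 → 47 → 142 → 71 → 214 → 107 → 322 → 161 → 484 → 242 → 121 → 364 → 182 → 91 → 274 → 137 → 412 → 206 → 103 → 310 → 155 → 466 → 233 → 700 → 350 → 175 → 526 → 263 → 790 → 395 → 1186 → 593 → 1780 → 890 → 445 → 1336 → 668 → 334 → 167 → 502 → 251 → 754 → 377 → 1132 → 566 → 283 → 850 → 425 → 1276 → 638 → 319 → 958 → 479 → 1438 → 719 → 2158 → 1079 → 3238 → 1619 → 4858 → 2429 → 7288 → 3644 → 1822 → 911 → 2734 → 1367 → 4102 → 2051 → 6154 → 3077 → 9232 → 4616 → 2308 → 1154 → 577 → 1732 → 866 → 433 → 1300 → 650 → 325 → 976 → 488 → 244 → 122 → 61 → 184 → 92 → 46 → 23 → 70 → 35 → 106 → 53 → 160 → 80 → 40 → 20 → 10 → 5 → 16 → 8 → 4 → 2 → 1
Total steps = 118

118 steps


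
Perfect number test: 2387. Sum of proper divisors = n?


Proper divisors of 2387: 1, 7, 11, 31, 77, 217, 341
Sum = 1 + 7 + 11 + 31 + 77 + 217 + 341 = 685

No, 2387 is not perfect (685 ≠ 2387)


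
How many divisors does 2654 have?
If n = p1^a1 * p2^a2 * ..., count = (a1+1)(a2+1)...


2654 = 2^1 × 1327^1
d(2654) = (1+1) × (1+1) = 4

4 divisors


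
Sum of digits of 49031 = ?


4 + 9 + 0 + 3 + 1 = 17


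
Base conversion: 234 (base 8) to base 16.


234 (base 8) = 156 (decimal)
156 (decimal) = 9C (base 16)


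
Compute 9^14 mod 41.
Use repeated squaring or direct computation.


9^1 mod 41 = 9
9^2 mod 41 = 40
9^3 mod 41 = 32
9^4 mod 41 = 1
9^5 mod 41 = 9
9^6 mod 41 = 40
9^7 mod 41 = 32
9^8 mod 41 = 1
9^9 mod 41 = 9
9^10 mod 41 = 40
9^11 mod 41 = 32
9^12 mod 41 = 1
9^13 mod 41 = 9
9^14 mod 41 = 40


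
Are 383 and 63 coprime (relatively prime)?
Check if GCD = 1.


Euclidean algorithm:
383 = 6 * 63 + 5
63 = 12 * 5 + 3
5 = 1 * 3 + 2
3 = 1 * 2 + 1
2 = 2 * 1 + 0
GCD(383, 63) = 1

Yes, coprime (GCD = 1)


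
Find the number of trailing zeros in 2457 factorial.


floor(2457/5) = 491
floor(2457/25) = 98
floor(2457/125) = 19
floor(2457/625) = 3
Total = 611

611 trailing zeros


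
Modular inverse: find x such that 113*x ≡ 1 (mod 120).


Use the extended Euclidean algorithm on (120, 113); each row r = 120*s + 113*t:
r=120, s=1, t=0
r=113, s=0, t=1
q=1: r=7, s=1, t=-1   [120*(1) + 113*(-1) = 7]
q=16: r=1, s=-16, t=17   [120*(-16) + 113*(17) = 1]
q=7: r=0, s=113, t=-120   [120*(113) + 113*(-120) = 0]
GCD = 1 with t = 17, so 113*(17) ≡ 1 (mod 120)
Inverse = 17 mod 120 = 17
Check: 113 * 17 = 1921 ≡ 1 (mod 120)

113^(-1) ≡ 17 (mod 120)


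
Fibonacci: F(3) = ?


Sequence: 1, 1, 2
F(3) = 2


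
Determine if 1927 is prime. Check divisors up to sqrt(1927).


1927 / 41 = 47 (exact division)
1927 is NOT prime.

No, 1927 is not prime


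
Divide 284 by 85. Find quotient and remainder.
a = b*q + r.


284 = 85 * 3 + 29
Check: 255 + 29 = 284

q = 3, r = 29


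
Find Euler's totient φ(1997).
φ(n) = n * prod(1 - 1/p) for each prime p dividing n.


1997 = 1997
Prime factors: 1997
φ(1997) = 1997 × (1-1/1997)
= 1997 × 1996/1997 = 1996

φ(1997) = 1996


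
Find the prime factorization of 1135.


1135 / 5 = 227
227 / 227 = 1
1135 = 5 × 227


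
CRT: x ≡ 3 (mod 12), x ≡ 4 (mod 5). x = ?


M = 12*5 = 60
M1 = M/12 = 5, M2 = M/5 = 12
M1^(-1) mod 12 = 5, M2^(-1) mod 5 = 3
x = 3*5*5 + 4*12*3 = 219
219 mod 60 = 39
Check: 39 mod 12 = 3 ✓, 39 mod 5 = 4 ✓

x ≡ 39 (mod 60)


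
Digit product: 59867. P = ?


5 × 9 × 8 × 6 × 7 = 15120


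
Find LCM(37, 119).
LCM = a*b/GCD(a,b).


GCD(37, 119) = 1
LCM = 37*119/1 = 4403/1 = 4403

LCM = 4403


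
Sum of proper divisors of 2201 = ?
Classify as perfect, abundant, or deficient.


Proper divisors: 1, 31, 71
Sum = 1 + 31 + 71 = 103
103 < 2201 → deficient

s(2201) = 103 (deficient)


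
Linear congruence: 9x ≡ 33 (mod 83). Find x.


GCD(9, 83) = 1, unique solution
a^(-1) mod 83 = 37
x = 37 * 33 mod 83 = 59

x ≡ 59 (mod 83)


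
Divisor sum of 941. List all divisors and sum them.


Divisors of 941: 1, 941
Sum = 1 + 941 = 942

σ(941) = 942


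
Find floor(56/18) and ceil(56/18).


56/18 = 3.1111
floor = 3
ceil = 4

floor = 3, ceil = 4


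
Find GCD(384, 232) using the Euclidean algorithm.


384 = 1 * 232 + 152
232 = 1 * 152 + 80
152 = 1 * 80 + 72
80 = 1 * 72 + 8
72 = 9 * 8 + 0
GCD = 8


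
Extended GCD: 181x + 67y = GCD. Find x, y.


Tabular extended Euclidean (each row: r = 181*s + 67*t):
r=181, s=1, t=0
r=67, s=0, t=1
q=2: r=47, s=1, t=-2   [181*(1) + 67*(-2) = 47]
q=1: r=20, s=-1, t=3   [181*(-1) + 67*(3) = 20]
q=2: r=7, s=3, t=-8   [181*(3) + 67*(-8) = 7]
q=2: r=6, s=-7, t=19   [181*(-7) + 67*(19) = 6]
q=1: r=1, s=10, t=-27   [181*(10) + 67*(-27) = 1]
q=6: r=0, s=-67, t=181   [181*(-67) + 67*(181) = 0]
GCD = 1; from the row with r=1: x=10, y=-27
Check: 181*(10) + 67*(-27) = 1810 - 1809 = 1

GCD = 1, x = 10, y = -27


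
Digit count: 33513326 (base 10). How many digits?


33513326 has 8 digits in base 10
floor(log10(33513326)) + 1 = floor(7.5252) + 1 = 8

8 digits (base 10)


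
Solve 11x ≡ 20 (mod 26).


GCD(11, 26) = 1, unique solution
a^(-1) mod 26 = 19
x = 19 * 20 mod 26 = 16

x ≡ 16 (mod 26)


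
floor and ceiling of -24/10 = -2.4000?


-24/10 = -2.4000
floor = -3
ceil = -2

floor = -3, ceil = -2


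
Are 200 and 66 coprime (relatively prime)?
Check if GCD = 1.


Euclidean algorithm:
200 = 3 * 66 + 2
66 = 33 * 2 + 0
GCD(200, 66) = 2

No, not coprime (GCD = 2)


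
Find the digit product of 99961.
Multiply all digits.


9 × 9 × 9 × 6 × 1 = 4374


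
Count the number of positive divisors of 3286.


3286 = 2^1 × 31^1 × 53^1
d(3286) = (1+1) × (1+1) × (1+1) = 8

8 divisors


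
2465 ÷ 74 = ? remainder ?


2465 = 74 * 33 + 23
Check: 2442 + 23 = 2465

q = 33, r = 23


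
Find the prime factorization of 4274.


4274 / 2 = 2137
2137 / 2137 = 1
4274 = 2 × 2137


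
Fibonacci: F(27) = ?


Sequence: 1, 1, 2, 3, 5, 8, 13, 21, 34, 55, 89, 144, 233, 377, 610, 987, 1597, 2584, 4181, 6765, 10946, 17711, 28657, 46368, 75025, 121393, 196418
F(27) = 196418


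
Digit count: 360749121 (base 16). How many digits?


360749121 in base 16 = 15809841
Number of digits = 8

8 digits (base 16)


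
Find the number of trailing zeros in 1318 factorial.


floor(1318/5) = 263
floor(1318/25) = 52
floor(1318/125) = 10
floor(1318/625) = 2
Total = 327

327 trailing zeros


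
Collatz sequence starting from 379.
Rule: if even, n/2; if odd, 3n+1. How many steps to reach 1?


379 → 1138 → 569 → 1708 → 854 → 427 → 1282 → 641 → 1924 → 962 → 481 → 1444 → 722 → 361 → 1084 → 542 → 271 → 814 → 407 → 1222 → 611 → 1834 → 917 → 2752 → 1376 → 688 → 344 → 172 → 86 → 43 → 130 → 65 → 196 → 98 → 49 → 148 → 74 → 37 → 112 → 56 → 28 → 14 → 7 → 22 → 11 → 34 → 17 → 52 → 26 → 13 → 40 → 20 → 10 → 5 → 16 → 8 → 4 → 2 → 1
Total steps = 58

58 steps


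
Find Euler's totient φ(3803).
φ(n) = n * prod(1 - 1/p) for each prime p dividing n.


3803 = 3803
Prime factors: 3803
φ(3803) = 3803 × (1-1/3803)
= 3803 × 3802/3803 = 3802

φ(3803) = 3802


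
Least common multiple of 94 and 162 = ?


GCD(94, 162) = 2
LCM = 94*162/2 = 15228/2 = 7614

LCM = 7614


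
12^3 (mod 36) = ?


12^1 mod 36 = 12
12^2 mod 36 = 0
12^3 mod 36 = 0


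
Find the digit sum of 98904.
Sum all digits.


9 + 8 + 9 + 0 + 4 = 30


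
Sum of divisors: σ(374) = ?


Divisors of 374: 1, 2, 11, 17, 22, 34, 187, 374
Sum = 1 + 2 + 11 + 17 + 22 + 34 + 187 + 374 = 648

σ(374) = 648


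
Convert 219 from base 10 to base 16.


219 (base 10) = 219 (decimal)
219 (decimal) = DB (base 16)


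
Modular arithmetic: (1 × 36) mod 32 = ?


1 × 36 = 36
36 mod 32 = 4


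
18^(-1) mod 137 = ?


Use the extended Euclidean algorithm on (137, 18); each row r = 137*s + 18*t:
r=137, s=1, t=0
r=18, s=0, t=1
q=7: r=11, s=1, t=-7   [137*(1) + 18*(-7) = 11]
q=1: r=7, s=-1, t=8   [137*(-1) + 18*(8) = 7]
q=1: r=4, s=2, t=-15   [137*(2) + 18*(-15) = 4]
q=1: r=3, s=-3, t=23   [137*(-3) + 18*(23) = 3]
q=1: r=1, s=5, t=-38   [137*(5) + 18*(-38) = 1]
q=3: r=0, s=-18, t=137   [137*(-18) + 18*(137) = 0]
GCD = 1 with t = -38, so 18*(-38) ≡ 1 (mod 137)
Inverse = -38 mod 137 = 99
Check: 18 * 99 = 1782 ≡ 1 (mod 137)

18^(-1) ≡ 99 (mod 137)


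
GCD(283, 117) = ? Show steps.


283 = 2 * 117 + 49
117 = 2 * 49 + 19
49 = 2 * 19 + 11
19 = 1 * 11 + 8
11 = 1 * 8 + 3
8 = 2 * 3 + 2
3 = 1 * 2 + 1
2 = 2 * 1 + 0
GCD = 1


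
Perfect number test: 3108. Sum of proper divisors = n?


Proper divisors of 3108: 1, 2, 3, 4, 6, 7, 12, 14, 21, 28, 37, 42, 74, 84, 111, 148, 222, 259, 444, 518, 777, 1036, 1554
Sum = 1 + 2 + 3 + 4 + 6 + 7 + 12 + 14 + 21 + 28 + 37 + 42 + 74 + 84 + 111 + 148 + 222 + 259 + 444 + 518 + 777 + 1036 + 1554 = 5404

No, 3108 is not perfect (5404 ≠ 3108)


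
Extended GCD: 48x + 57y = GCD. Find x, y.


Tabular extended Euclidean (each row: r = 48*s + 57*t):
r=48, s=1, t=0
r=57, s=0, t=1
q=0: r=48, s=1, t=0   [48*(1) + 57*(0) = 48]
q=1: r=9, s=-1, t=1   [48*(-1) + 57*(1) = 9]
q=5: r=3, s=6, t=-5   [48*(6) + 57*(-5) = 3]
q=3: r=0, s=-19, t=16   [48*(-19) + 57*(16) = 0]
GCD = 3; from the row with r=3: x=6, y=-5
Check: 48*(6) + 57*(-5) = 288 - 285 = 3

GCD = 3, x = 6, y = -5


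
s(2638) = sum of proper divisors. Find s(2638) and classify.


Proper divisors: 1, 2, 1319
Sum = 1 + 2 + 1319 = 1322
1322 < 2638 → deficient

s(2638) = 1322 (deficient)


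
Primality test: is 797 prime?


Check divisors up to sqrt(797) = 28.2312
No divisors found.
797 is prime.

Yes, 797 is prime


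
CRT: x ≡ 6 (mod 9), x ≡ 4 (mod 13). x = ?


M = 9*13 = 117
M1 = M/9 = 13, M2 = M/13 = 9
M1^(-1) mod 9 = 7, M2^(-1) mod 13 = 3
x = 6*13*7 + 4*9*3 = 654
654 mod 117 = 69
Check: 69 mod 9 = 6 ✓, 69 mod 13 = 4 ✓

x ≡ 69 (mod 117)


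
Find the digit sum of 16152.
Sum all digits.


1 + 6 + 1 + 5 + 2 = 15


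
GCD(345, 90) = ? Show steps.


345 = 3 * 90 + 75
90 = 1 * 75 + 15
75 = 5 * 15 + 0
GCD = 15


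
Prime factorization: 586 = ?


586 / 2 = 293
293 / 293 = 1
586 = 2 × 293


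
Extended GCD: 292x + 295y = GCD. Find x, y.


Tabular extended Euclidean (each row: r = 292*s + 295*t):
r=292, s=1, t=0
r=295, s=0, t=1
q=0: r=292, s=1, t=0   [292*(1) + 295*(0) = 292]
q=1: r=3, s=-1, t=1   [292*(-1) + 295*(1) = 3]
q=97: r=1, s=98, t=-97   [292*(98) + 295*(-97) = 1]
q=3: r=0, s=-295, t=292   [292*(-295) + 295*(292) = 0]
GCD = 1; from the row with r=1: x=98, y=-97
Check: 292*(98) + 295*(-97) = 28616 - 28615 = 1

GCD = 1, x = 98, y = -97


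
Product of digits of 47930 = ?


4 × 7 × 9 × 3 × 0 = 0


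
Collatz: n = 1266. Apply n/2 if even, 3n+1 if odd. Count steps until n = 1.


1266 → 633 → 1900 → 950 → 475 → 1426 → 713 → 2140 → 1070 → 535 → 1606 → 803 → 2410 → 1205 → 3616 → 1808 → 904 → 452 → 226 → 113 → 340 → 170 → 85 → 256 → 128 → 64 → 32 → 16 → 8 → 4 → 2 → 1
Total steps = 31

31 steps


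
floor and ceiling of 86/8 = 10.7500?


86/8 = 10.7500
floor = 10
ceil = 11

floor = 10, ceil = 11


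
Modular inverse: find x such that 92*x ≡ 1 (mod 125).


Use the extended Euclidean algorithm on (125, 92); each row r = 125*s + 92*t:
r=125, s=1, t=0
r=92, s=0, t=1
q=1: r=33, s=1, t=-1   [125*(1) + 92*(-1) = 33]
q=2: r=26, s=-2, t=3   [125*(-2) + 92*(3) = 26]
q=1: r=7, s=3, t=-4   [125*(3) + 92*(-4) = 7]
q=3: r=5, s=-11, t=15   [125*(-11) + 92*(15) = 5]
q=1: r=2, s=14, t=-19   [125*(14) + 92*(-19) = 2]
q=2: r=1, s=-39, t=53   [125*(-39) + 92*(53) = 1]
q=2: r=0, s=92, t=-125   [125*(92) + 92*(-125) = 0]
GCD = 1 with t = 53, so 92*(53) ≡ 1 (mod 125)
Inverse = 53 mod 125 = 53
Check: 92 * 53 = 4876 ≡ 1 (mod 125)

92^(-1) ≡ 53 (mod 125)


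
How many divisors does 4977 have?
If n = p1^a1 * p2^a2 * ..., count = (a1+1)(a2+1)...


4977 = 3^2 × 7^1 × 79^1
d(4977) = (2+1) × (1+1) × (1+1) = 12

12 divisors


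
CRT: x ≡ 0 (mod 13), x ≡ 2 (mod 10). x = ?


M = 13*10 = 130
M1 = M/13 = 10, M2 = M/10 = 13
M1^(-1) mod 13 = 4, M2^(-1) mod 10 = 7
x = 0*10*4 + 2*13*7 = 182
182 mod 130 = 52
Check: 52 mod 13 = 0 ✓, 52 mod 10 = 2 ✓

x ≡ 52 (mod 130)


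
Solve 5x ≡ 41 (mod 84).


GCD(5, 84) = 1, unique solution
a^(-1) mod 84 = 17
x = 17 * 41 mod 84 = 25

x ≡ 25 (mod 84)


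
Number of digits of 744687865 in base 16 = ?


744687865 in base 16 = 2C6308F9
Number of digits = 8

8 digits (base 16)


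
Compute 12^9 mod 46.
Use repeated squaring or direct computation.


12^1 mod 46 = 12
12^2 mod 46 = 6
12^3 mod 46 = 26
12^4 mod 46 = 36
12^5 mod 46 = 18
12^6 mod 46 = 32
12^7 mod 46 = 16
12^8 mod 46 = 8
12^9 mod 46 = 4


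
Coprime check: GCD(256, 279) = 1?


Euclidean algorithm:
279 = 1 * 256 + 23
256 = 11 * 23 + 3
23 = 7 * 3 + 2
3 = 1 * 2 + 1
2 = 2 * 1 + 0
GCD(256, 279) = 1

Yes, coprime (GCD = 1)


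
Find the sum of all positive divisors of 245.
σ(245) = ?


Divisors of 245: 1, 5, 7, 35, 49, 245
Sum = 1 + 5 + 7 + 35 + 49 + 245 = 342

σ(245) = 342


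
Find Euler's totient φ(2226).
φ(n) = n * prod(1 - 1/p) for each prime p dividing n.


2226 = 2 × 3 × 7 × 53
Prime factors: 2, 3, 7, 53
φ(2226) = 2226 × (1-1/2) × (1-1/3) × (1-1/7) × (1-1/53)
= 2226 × 1/2 × 2/3 × 6/7 × 52/53 = 624

φ(2226) = 624


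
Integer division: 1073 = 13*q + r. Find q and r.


1073 = 13 * 82 + 7
Check: 1066 + 7 = 1073

q = 82, r = 7


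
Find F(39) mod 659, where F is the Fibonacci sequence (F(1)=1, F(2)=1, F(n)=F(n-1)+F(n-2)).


F(k) mod 659 for k=1..39:
1, 1, 2, 3, 5, 8, 13, 21, 34, 55, 89, 144, 233, 377, 610, 328, 279, 607, 227, 175, 402, 577, 320, 238, 558, 137, 36, 173, 209, 382, 591, 314, 246, 560, 147, 48, 195, 243, 438
F(39) mod 659 = 438


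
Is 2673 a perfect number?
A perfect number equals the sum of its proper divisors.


Proper divisors of 2673: 1, 3, 9, 11, 27, 33, 81, 99, 243, 297, 891
Sum = 1 + 3 + 9 + 11 + 27 + 33 + 81 + 99 + 243 + 297 + 891 = 1695

No, 2673 is not perfect (1695 ≠ 2673)


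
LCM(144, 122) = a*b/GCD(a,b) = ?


GCD(144, 122) = 2
LCM = 144*122/2 = 17568/2 = 8784

LCM = 8784


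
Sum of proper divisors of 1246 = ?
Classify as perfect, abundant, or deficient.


Proper divisors: 1, 2, 7, 14, 89, 178, 623
Sum = 1 + 2 + 7 + 14 + 89 + 178 + 623 = 914
914 < 1246 → deficient

s(1246) = 914 (deficient)


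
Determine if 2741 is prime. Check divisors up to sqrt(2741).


Check divisors up to sqrt(2741) = 52.3546
No divisors found.
2741 is prime.

Yes, 2741 is prime


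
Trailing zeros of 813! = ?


floor(813/5) = 162
floor(813/25) = 32
floor(813/125) = 6
floor(813/625) = 1
Total = 201

201 trailing zeros


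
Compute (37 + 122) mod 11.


37 + 122 = 159
159 mod 11 = 5


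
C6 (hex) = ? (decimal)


C6 (base 16) = 198 (decimal)
198 (decimal) = 198 (base 10)


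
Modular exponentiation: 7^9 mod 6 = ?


7^1 mod 6 = 1
7^2 mod 6 = 1
7^3 mod 6 = 1
7^4 mod 6 = 1
7^5 mod 6 = 1
7^6 mod 6 = 1
7^7 mod 6 = 1
7^8 mod 6 = 1
7^9 mod 6 = 1


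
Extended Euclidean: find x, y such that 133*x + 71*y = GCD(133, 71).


Tabular extended Euclidean (each row: r = 133*s + 71*t):
r=133, s=1, t=0
r=71, s=0, t=1
q=1: r=62, s=1, t=-1   [133*(1) + 71*(-1) = 62]
q=1: r=9, s=-1, t=2   [133*(-1) + 71*(2) = 9]
q=6: r=8, s=7, t=-13   [133*(7) + 71*(-13) = 8]
q=1: r=1, s=-8, t=15   [133*(-8) + 71*(15) = 1]
q=8: r=0, s=71, t=-133   [133*(71) + 71*(-133) = 0]
GCD = 1; from the row with r=1: x=-8, y=15
Check: 133*(-8) + 71*(15) = -1064 + 1065 = 1

GCD = 1, x = -8, y = 15


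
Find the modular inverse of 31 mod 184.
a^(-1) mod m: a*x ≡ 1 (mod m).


Use the extended Euclidean algorithm on (184, 31); each row r = 184*s + 31*t:
r=184, s=1, t=0
r=31, s=0, t=1
q=5: r=29, s=1, t=-5   [184*(1) + 31*(-5) = 29]
q=1: r=2, s=-1, t=6   [184*(-1) + 31*(6) = 2]
q=14: r=1, s=15, t=-89   [184*(15) + 31*(-89) = 1]
q=2: r=0, s=-31, t=184   [184*(-31) + 31*(184) = 0]
GCD = 1 with t = -89, so 31*(-89) ≡ 1 (mod 184)
Inverse = -89 mod 184 = 95
Check: 31 * 95 = 2945 ≡ 1 (mod 184)

31^(-1) ≡ 95 (mod 184)


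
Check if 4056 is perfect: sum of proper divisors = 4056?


Proper divisors of 4056: 1, 2, 3, 4, 6, 8, 12, 13, 24, 26, 39, 52, 78, 104, 156, 169, 312, 338, 507, 676, 1014, 1352, 2028
Sum = 1 + 2 + 3 + 4 + 6 + 8 + 12 + 13 + 24 + 26 + 39 + 52 + 78 + 104 + 156 + 169 + 312 + 338 + 507 + 676 + 1014 + 1352 + 2028 = 6924

No, 4056 is not perfect (6924 ≠ 4056)


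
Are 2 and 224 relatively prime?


Euclidean algorithm:
224 = 112 * 2 + 0
GCD(2, 224) = 2

No, not coprime (GCD = 2)


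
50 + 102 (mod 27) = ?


50 + 102 = 152
152 mod 27 = 17


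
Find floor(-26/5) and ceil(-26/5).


-26/5 = -5.2000
floor = -6
ceil = -5

floor = -6, ceil = -5


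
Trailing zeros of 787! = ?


floor(787/5) = 157
floor(787/25) = 31
floor(787/125) = 6
floor(787/625) = 1
Total = 195

195 trailing zeros


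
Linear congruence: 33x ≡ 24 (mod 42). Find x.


GCD(33, 42) = 3 divides 24
Divide: 11x ≡ 8 (mod 14)
x ≡ 2 (mod 14)


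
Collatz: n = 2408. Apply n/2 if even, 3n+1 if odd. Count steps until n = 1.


2408 → 1204 → 602 → 301 → 904 → 452 → 226 → 113 → 340 → 170 → 85 → 256 → 128 → 64 → 32 → 16 → 8 → 4 → 2 → 1
Total steps = 19

19 steps


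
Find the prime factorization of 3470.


3470 / 2 = 1735
1735 / 5 = 347
347 / 347 = 1
3470 = 2 × 5 × 347


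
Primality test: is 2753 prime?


Check divisors up to sqrt(2753) = 52.4690
No divisors found.
2753 is prime.

Yes, 2753 is prime


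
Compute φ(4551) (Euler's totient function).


4551 = 3 × 37 × 41
Prime factors: 3, 37, 41
φ(4551) = 4551 × (1-1/3) × (1-1/37) × (1-1/41)
= 4551 × 2/3 × 36/37 × 40/41 = 2880

φ(4551) = 2880


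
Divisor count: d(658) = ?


658 = 2^1 × 7^1 × 47^1
d(658) = (1+1) × (1+1) × (1+1) = 8

8 divisors


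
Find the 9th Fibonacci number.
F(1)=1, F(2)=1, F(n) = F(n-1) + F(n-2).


Sequence: 1, 1, 2, 3, 5, 8, 13, 21, 34
F(9) = 34


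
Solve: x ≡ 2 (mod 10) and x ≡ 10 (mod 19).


M = 10*19 = 190
M1 = M/10 = 19, M2 = M/19 = 10
M1^(-1) mod 10 = 9, M2^(-1) mod 19 = 2
x = 2*19*9 + 10*10*2 = 542
542 mod 190 = 162
Check: 162 mod 10 = 2 ✓, 162 mod 19 = 10 ✓

x ≡ 162 (mod 190)


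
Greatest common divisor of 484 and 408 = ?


484 = 1 * 408 + 76
408 = 5 * 76 + 28
76 = 2 * 28 + 20
28 = 1 * 20 + 8
20 = 2 * 8 + 4
8 = 2 * 4 + 0
GCD = 4


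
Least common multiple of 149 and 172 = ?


GCD(149, 172) = 1
LCM = 149*172/1 = 25628/1 = 25628

LCM = 25628


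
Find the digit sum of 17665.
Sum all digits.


1 + 7 + 6 + 6 + 5 = 25


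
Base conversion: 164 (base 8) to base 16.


164 (base 8) = 116 (decimal)
116 (decimal) = 74 (base 16)


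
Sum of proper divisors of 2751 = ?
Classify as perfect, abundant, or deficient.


Proper divisors: 1, 3, 7, 21, 131, 393, 917
Sum = 1 + 3 + 7 + 21 + 131 + 393 + 917 = 1473
1473 < 2751 → deficient

s(2751) = 1473 (deficient)


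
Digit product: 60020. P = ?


6 × 0 × 0 × 2 × 0 = 0


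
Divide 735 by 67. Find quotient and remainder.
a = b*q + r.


735 = 67 * 10 + 65
Check: 670 + 65 = 735

q = 10, r = 65


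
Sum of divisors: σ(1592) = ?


Divisors of 1592: 1, 2, 4, 8, 199, 398, 796, 1592
Sum = 1 + 2 + 4 + 8 + 199 + 398 + 796 + 1592 = 3000

σ(1592) = 3000


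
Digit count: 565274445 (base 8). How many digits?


565274445 in base 8 = 4154263515
Number of digits = 10

10 digits (base 8)


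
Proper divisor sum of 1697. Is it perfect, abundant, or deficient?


Proper divisors: 1
Sum = 1 = 1
1 < 1697 → deficient

s(1697) = 1 (deficient)


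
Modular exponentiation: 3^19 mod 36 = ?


3^1 mod 36 = 3
3^2 mod 36 = 9
3^3 mod 36 = 27
3^4 mod 36 = 9
3^5 mod 36 = 27
3^6 mod 36 = 9
3^7 mod 36 = 27
3^8 mod 36 = 9
3^9 mod 36 = 27
3^10 mod 36 = 9
3^11 mod 36 = 27
3^12 mod 36 = 9
3^13 mod 36 = 27
3^14 mod 36 = 9
3^15 mod 36 = 27
3^16 mod 36 = 9
3^17 mod 36 = 27
3^18 mod 36 = 9
3^19 mod 36 = 27


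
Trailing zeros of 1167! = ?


floor(1167/5) = 233
floor(1167/25) = 46
floor(1167/125) = 9
floor(1167/625) = 1
Total = 289

289 trailing zeros


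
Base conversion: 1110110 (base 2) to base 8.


1110110 (base 2) = 118 (decimal)
118 (decimal) = 166 (base 8)


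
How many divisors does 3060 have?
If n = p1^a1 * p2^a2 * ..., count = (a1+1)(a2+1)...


3060 = 2^2 × 3^2 × 5^1 × 17^1
d(3060) = (2+1) × (2+1) × (1+1) × (1+1) = 36

36 divisors


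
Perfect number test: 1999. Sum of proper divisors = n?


Proper divisors of 1999: 1
Sum = 1 = 1

No, 1999 is not perfect (1 ≠ 1999)


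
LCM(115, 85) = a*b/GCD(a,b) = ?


GCD(115, 85) = 5
LCM = 115*85/5 = 9775/5 = 1955

LCM = 1955


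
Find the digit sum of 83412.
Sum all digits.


8 + 3 + 4 + 1 + 2 = 18


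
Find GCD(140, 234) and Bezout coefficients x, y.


Tabular extended Euclidean (each row: r = 140*s + 234*t):
r=140, s=1, t=0
r=234, s=0, t=1
q=0: r=140, s=1, t=0   [140*(1) + 234*(0) = 140]
q=1: r=94, s=-1, t=1   [140*(-1) + 234*(1) = 94]
q=1: r=46, s=2, t=-1   [140*(2) + 234*(-1) = 46]
q=2: r=2, s=-5, t=3   [140*(-5) + 234*(3) = 2]
q=23: r=0, s=117, t=-70   [140*(117) + 234*(-70) = 0]
GCD = 2; from the row with r=2: x=-5, y=3
Check: 140*(-5) + 234*(3) = -700 + 702 = 2

GCD = 2, x = -5, y = 3


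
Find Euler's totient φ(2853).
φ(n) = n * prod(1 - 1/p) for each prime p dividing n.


2853 = 3^2 × 317
Prime factors: 3, 317
φ(2853) = 2853 × (1-1/3) × (1-1/317)
= 2853 × 2/3 × 316/317 = 1896

φ(2853) = 1896


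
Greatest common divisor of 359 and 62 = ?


359 = 5 * 62 + 49
62 = 1 * 49 + 13
49 = 3 * 13 + 10
13 = 1 * 10 + 3
10 = 3 * 3 + 1
3 = 3 * 1 + 0
GCD = 1


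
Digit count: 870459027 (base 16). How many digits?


870459027 in base 16 = 33E22693
Number of digits = 8

8 digits (base 16)


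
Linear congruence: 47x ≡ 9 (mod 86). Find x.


GCD(47, 86) = 1, unique solution
a^(-1) mod 86 = 11
x = 11 * 9 mod 86 = 13

x ≡ 13 (mod 86)


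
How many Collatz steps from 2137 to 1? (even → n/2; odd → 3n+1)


2137 → 6412 → 3206 → 1603 → 4810 → 2405 → 7216 → 3608 → 1804 → 902 → 451 → 1354 → 677 → 2032 → 1016 → 508 → 254 → 127 → 382 → 191 → 574 → 287 → 862 → 431 → 1294 → 647 → 1942 → 971 → 2914 → 1457 → 4372 → 2186 → 1093 → 3280 → 1640 → 820 → 410 → 205 → 616 → 308 → 154 → 77 → 232 → 116 → 58 → 29 → 88 → 44 → 22 → 11 → 34 → 17 → 52 → 26 → 13 → 40 → 20 → 10 → 5 → 16 → 8 → 4 → 2 → 1
Total steps = 63

63 steps


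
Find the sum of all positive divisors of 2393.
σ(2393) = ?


Divisors of 2393: 1, 2393
Sum = 1 + 2393 = 2394

σ(2393) = 2394


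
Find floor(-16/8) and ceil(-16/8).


-16/8 = -2.0000
floor = -2
ceil = -2

floor = -2, ceil = -2


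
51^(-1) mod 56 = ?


Use the extended Euclidean algorithm on (56, 51); each row r = 56*s + 51*t:
r=56, s=1, t=0
r=51, s=0, t=1
q=1: r=5, s=1, t=-1   [56*(1) + 51*(-1) = 5]
q=10: r=1, s=-10, t=11   [56*(-10) + 51*(11) = 1]
q=5: r=0, s=51, t=-56   [56*(51) + 51*(-56) = 0]
GCD = 1 with t = 11, so 51*(11) ≡ 1 (mod 56)
Inverse = 11 mod 56 = 11
Check: 51 * 11 = 561 ≡ 1 (mod 56)

51^(-1) ≡ 11 (mod 56)


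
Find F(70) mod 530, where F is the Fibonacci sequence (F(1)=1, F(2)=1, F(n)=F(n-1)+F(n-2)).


F(k) mod 530 for k=1..70:
1, 1, 2, 3, 5, 8, 13, 21, 34, 55, 89, 144, 233, 377, 80, 457, 7, 464, 471, 405, 346, 221, 37, 258, 295, 23, 318, 341, 129, 470, 69, 9, 78, 87, 165, 252, 417, 139, 26, 165, 191, 356, 17, 373, 390, 233, 93, 326, 419, 215, 104, 319, 423, 212, 105, 317, 422, 209, 101, 310, 411, 191, 72, 263, 335, 68, 403, 471, 344, 285
F(70) mod 530 = 285


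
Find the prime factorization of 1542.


1542 / 2 = 771
771 / 3 = 257
257 / 257 = 1
1542 = 2 × 3 × 257


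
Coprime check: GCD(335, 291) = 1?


Euclidean algorithm:
335 = 1 * 291 + 44
291 = 6 * 44 + 27
44 = 1 * 27 + 17
27 = 1 * 17 + 10
17 = 1 * 10 + 7
10 = 1 * 7 + 3
7 = 2 * 3 + 1
3 = 3 * 1 + 0
GCD(335, 291) = 1

Yes, coprime (GCD = 1)


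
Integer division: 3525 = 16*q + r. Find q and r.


3525 = 16 * 220 + 5
Check: 3520 + 5 = 3525

q = 220, r = 5


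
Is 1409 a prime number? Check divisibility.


Check divisors up to sqrt(1409) = 37.5366
No divisors found.
1409 is prime.

Yes, 1409 is prime


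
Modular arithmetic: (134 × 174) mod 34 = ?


134 × 174 = 23316
23316 mod 34 = 26


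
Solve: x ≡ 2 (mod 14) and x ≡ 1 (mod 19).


M = 14*19 = 266
M1 = M/14 = 19, M2 = M/19 = 14
M1^(-1) mod 14 = 3, M2^(-1) mod 19 = 15
x = 2*19*3 + 1*14*15 = 324
324 mod 266 = 58
Check: 58 mod 14 = 2 ✓, 58 mod 19 = 1 ✓

x ≡ 58 (mod 266)


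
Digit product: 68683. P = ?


6 × 8 × 6 × 8 × 3 = 6912


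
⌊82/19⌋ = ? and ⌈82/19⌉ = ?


82/19 = 4.3158
floor = 4
ceil = 5

floor = 4, ceil = 5


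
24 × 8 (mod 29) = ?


24 × 8 = 192
192 mod 29 = 18


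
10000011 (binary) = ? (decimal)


10000011 (base 2) = 131 (decimal)
131 (decimal) = 131 (base 10)


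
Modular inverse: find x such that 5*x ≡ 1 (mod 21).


Use the extended Euclidean algorithm on (21, 5); each row r = 21*s + 5*t:
r=21, s=1, t=0
r=5, s=0, t=1
q=4: r=1, s=1, t=-4   [21*(1) + 5*(-4) = 1]
q=5: r=0, s=-5, t=21   [21*(-5) + 5*(21) = 0]
GCD = 1 with t = -4, so 5*(-4) ≡ 1 (mod 21)
Inverse = -4 mod 21 = 17
Check: 5 * 17 = 85 ≡ 1 (mod 21)

5^(-1) ≡ 17 (mod 21)


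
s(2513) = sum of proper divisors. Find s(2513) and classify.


Proper divisors: 1, 7, 359
Sum = 1 + 7 + 359 = 367
367 < 2513 → deficient

s(2513) = 367 (deficient)


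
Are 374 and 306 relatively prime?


Euclidean algorithm:
374 = 1 * 306 + 68
306 = 4 * 68 + 34
68 = 2 * 34 + 0
GCD(374, 306) = 34

No, not coprime (GCD = 34)


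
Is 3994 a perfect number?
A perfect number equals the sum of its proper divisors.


Proper divisors of 3994: 1, 2, 1997
Sum = 1 + 2 + 1997 = 2000

No, 3994 is not perfect (2000 ≠ 3994)


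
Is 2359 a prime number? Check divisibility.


2359 / 7 = 337 (exact division)
2359 is NOT prime.

No, 2359 is not prime


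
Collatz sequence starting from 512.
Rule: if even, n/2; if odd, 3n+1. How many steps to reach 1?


512 → 256 → 128 → 64 → 32 → 16 → 8 → 4 → 2 → 1
Total steps = 9

9 steps


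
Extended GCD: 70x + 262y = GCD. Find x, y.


Tabular extended Euclidean (each row: r = 70*s + 262*t):
r=70, s=1, t=0
r=262, s=0, t=1
q=0: r=70, s=1, t=0   [70*(1) + 262*(0) = 70]
q=3: r=52, s=-3, t=1   [70*(-3) + 262*(1) = 52]
q=1: r=18, s=4, t=-1   [70*(4) + 262*(-1) = 18]
q=2: r=16, s=-11, t=3   [70*(-11) + 262*(3) = 16]
q=1: r=2, s=15, t=-4   [70*(15) + 262*(-4) = 2]
q=8: r=0, s=-131, t=35   [70*(-131) + 262*(35) = 0]
GCD = 2; from the row with r=2: x=15, y=-4
Check: 70*(15) + 262*(-4) = 1050 - 1048 = 2

GCD = 2, x = 15, y = -4


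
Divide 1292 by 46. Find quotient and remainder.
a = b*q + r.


1292 = 46 * 28 + 4
Check: 1288 + 4 = 1292

q = 28, r = 4


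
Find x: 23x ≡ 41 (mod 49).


GCD(23, 49) = 1, unique solution
a^(-1) mod 49 = 32
x = 32 * 41 mod 49 = 38

x ≡ 38 (mod 49)


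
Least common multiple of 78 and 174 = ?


GCD(78, 174) = 6
LCM = 78*174/6 = 13572/6 = 2262

LCM = 2262


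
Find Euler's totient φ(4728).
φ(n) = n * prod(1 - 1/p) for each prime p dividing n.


4728 = 2^3 × 3 × 197
Prime factors: 2, 3, 197
φ(4728) = 4728 × (1-1/2) × (1-1/3) × (1-1/197)
= 4728 × 1/2 × 2/3 × 196/197 = 1568

φ(4728) = 1568


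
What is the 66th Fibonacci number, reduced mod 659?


F(k) mod 659 for k=1..66:
1, 1, 2, 3, 5, 8, 13, 21, 34, 55, 89, 144, 233, 377, 610, 328, 279, 607, 227, 175, 402, 577, 320, 238, 558, 137, 36, 173, 209, 382, 591, 314, 246, 560, 147, 48, 195, 243, 438, 22, 460, 482, 283, 106, 389, 495, 225, 61, 286, 347, 633, 321, 295, 616, 252, 209, 461, 11, 472, 483, 296, 120, 416, 536, 293, 170
F(66) mod 659 = 170


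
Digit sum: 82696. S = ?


8 + 2 + 6 + 9 + 6 = 31


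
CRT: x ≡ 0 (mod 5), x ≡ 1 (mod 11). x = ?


M = 5*11 = 55
M1 = M/5 = 11, M2 = M/11 = 5
M1^(-1) mod 5 = 1, M2^(-1) mod 11 = 9
x = 0*11*1 + 1*5*9 = 45
45 mod 55 = 45
Check: 45 mod 5 = 0 ✓, 45 mod 11 = 1 ✓

x ≡ 45 (mod 55)


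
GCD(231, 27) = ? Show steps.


231 = 8 * 27 + 15
27 = 1 * 15 + 12
15 = 1 * 12 + 3
12 = 4 * 3 + 0
GCD = 3


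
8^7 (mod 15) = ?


8^1 mod 15 = 8
8^2 mod 15 = 4
8^3 mod 15 = 2
8^4 mod 15 = 1
8^5 mod 15 = 8
8^6 mod 15 = 4
8^7 mod 15 = 2


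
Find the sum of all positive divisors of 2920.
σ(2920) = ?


Divisors of 2920: 1, 2, 4, 5, 8, 10, 20, 40, 73, 146, 292, 365, 584, 730, 1460, 2920
Sum = 1 + 2 + 4 + 5 + 8 + 10 + 20 + 40 + 73 + 146 + 292 + 365 + 584 + 730 + 1460 + 2920 = 6660

σ(2920) = 6660


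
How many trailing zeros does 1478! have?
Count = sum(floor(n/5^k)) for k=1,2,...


floor(1478/5) = 295
floor(1478/25) = 59
floor(1478/125) = 11
floor(1478/625) = 2
Total = 367

367 trailing zeros


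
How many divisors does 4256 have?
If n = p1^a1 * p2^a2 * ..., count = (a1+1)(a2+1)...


4256 = 2^5 × 7^1 × 19^1
d(4256) = (5+1) × (1+1) × (1+1) = 24

24 divisors


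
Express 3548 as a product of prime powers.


3548 / 2 = 1774
1774 / 2 = 887
887 / 887 = 1
3548 = 2^2 × 887


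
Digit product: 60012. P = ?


6 × 0 × 0 × 1 × 2 = 0


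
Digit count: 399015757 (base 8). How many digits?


399015757 in base 8 = 2762077515
Number of digits = 10

10 digits (base 8)


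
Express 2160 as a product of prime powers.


2160 / 2 = 1080
1080 / 2 = 540
540 / 2 = 270
270 / 2 = 135
135 / 3 = 45
45 / 3 = 15
15 / 3 = 5
5 / 5 = 1
2160 = 2^4 × 3^3 × 5


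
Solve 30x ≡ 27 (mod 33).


GCD(30, 33) = 3 divides 27
Divide: 10x ≡ 9 (mod 11)
x ≡ 2 (mod 11)


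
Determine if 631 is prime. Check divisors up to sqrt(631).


Check divisors up to sqrt(631) = 25.1197
No divisors found.
631 is prime.

Yes, 631 is prime


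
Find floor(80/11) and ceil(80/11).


80/11 = 7.2727
floor = 7
ceil = 8

floor = 7, ceil = 8


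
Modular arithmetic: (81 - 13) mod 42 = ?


81 - 13 = 68
68 mod 42 = 26


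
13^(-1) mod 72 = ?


Use the extended Euclidean algorithm on (72, 13); each row r = 72*s + 13*t:
r=72, s=1, t=0
r=13, s=0, t=1
q=5: r=7, s=1, t=-5   [72*(1) + 13*(-5) = 7]
q=1: r=6, s=-1, t=6   [72*(-1) + 13*(6) = 6]
q=1: r=1, s=2, t=-11   [72*(2) + 13*(-11) = 1]
q=6: r=0, s=-13, t=72   [72*(-13) + 13*(72) = 0]
GCD = 1 with t = -11, so 13*(-11) ≡ 1 (mod 72)
Inverse = -11 mod 72 = 61
Check: 13 * 61 = 793 ≡ 1 (mod 72)

13^(-1) ≡ 61 (mod 72)


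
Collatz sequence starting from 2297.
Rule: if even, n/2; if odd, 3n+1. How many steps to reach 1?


2297 → 6892 → 3446 → 1723 → 5170 → 2585 → 7756 → 3878 → 1939 → 5818 → 2909 → 8728 → 4364 → 2182 → 1091 → 3274 → 1637 → 4912 → 2456 → 1228 → 614 → 307 → 922 → 461 → 1384 → 692 → 346 → 173 → 520 → 260 → 130 → 65 → 196 → 98 → 49 → 148 → 74 → 37 → 112 → 56 → 28 → 14 → 7 → 22 → 11 → 34 → 17 → 52 → 26 → 13 → 40 → 20 → 10 → 5 → 16 → 8 → 4 → 2 → 1
Total steps = 58

58 steps


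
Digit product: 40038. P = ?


4 × 0 × 0 × 3 × 8 = 0


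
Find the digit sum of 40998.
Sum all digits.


4 + 0 + 9 + 9 + 8 = 30


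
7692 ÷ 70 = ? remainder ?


7692 = 70 * 109 + 62
Check: 7630 + 62 = 7692

q = 109, r = 62


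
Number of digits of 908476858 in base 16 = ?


908476858 in base 16 = 362641BA
Number of digits = 8

8 digits (base 16)


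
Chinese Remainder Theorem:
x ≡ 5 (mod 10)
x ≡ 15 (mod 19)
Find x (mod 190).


M = 10*19 = 190
M1 = M/10 = 19, M2 = M/19 = 10
M1^(-1) mod 10 = 9, M2^(-1) mod 19 = 2
x = 5*19*9 + 15*10*2 = 1155
1155 mod 190 = 15
Check: 15 mod 10 = 5 ✓, 15 mod 19 = 15 ✓

x ≡ 15 (mod 190)


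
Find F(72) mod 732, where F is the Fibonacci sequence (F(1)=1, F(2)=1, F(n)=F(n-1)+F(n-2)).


F(k) mod 732 for k=1..72:
1, 1, 2, 3, 5, 8, 13, 21, 34, 55, 89, 144, 233, 377, 610, 255, 133, 388, 521, 177, 698, 143, 109, 252, 361, 613, 242, 123, 365, 488, 121, 609, 730, 607, 605, 480, 353, 101, 454, 555, 277, 100, 377, 477, 122, 599, 721, 588, 577, 433, 278, 711, 257, 236, 493, 729, 490, 487, 245, 0, 245, 245, 490, 3, 493, 496, 257, 21, 278, 299, 577, 144
F(72) mod 732 = 144


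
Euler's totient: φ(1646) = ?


1646 = 2 × 823
Prime factors: 2, 823
φ(1646) = 1646 × (1-1/2) × (1-1/823)
= 1646 × 1/2 × 822/823 = 822

φ(1646) = 822


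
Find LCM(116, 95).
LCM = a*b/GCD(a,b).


GCD(116, 95) = 1
LCM = 116*95/1 = 11020/1 = 11020

LCM = 11020


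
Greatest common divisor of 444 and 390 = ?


444 = 1 * 390 + 54
390 = 7 * 54 + 12
54 = 4 * 12 + 6
12 = 2 * 6 + 0
GCD = 6
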